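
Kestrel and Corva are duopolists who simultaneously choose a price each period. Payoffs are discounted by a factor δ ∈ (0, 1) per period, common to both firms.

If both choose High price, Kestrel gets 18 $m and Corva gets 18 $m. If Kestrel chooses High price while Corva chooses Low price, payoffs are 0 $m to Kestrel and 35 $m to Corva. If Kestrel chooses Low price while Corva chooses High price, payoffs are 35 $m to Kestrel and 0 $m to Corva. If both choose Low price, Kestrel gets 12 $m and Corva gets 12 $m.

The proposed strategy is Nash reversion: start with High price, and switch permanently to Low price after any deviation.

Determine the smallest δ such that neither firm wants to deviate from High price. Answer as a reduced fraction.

17/23

Cooperation forever yields 18 each period: 18/(1−δ).
Deviating yields 35 once, then 12 forever: 35 + 12δ/(1−δ).
No profitable deviation requires 18/(1−δ) ≥ 35 + 12δ/(1−δ).
Multiplying by (1−δ): 18 ≥ 35(1−δ) + 12δ = 35 − 23δ.
So 23δ ≥ 17, i.e. δ ≥ 17/23.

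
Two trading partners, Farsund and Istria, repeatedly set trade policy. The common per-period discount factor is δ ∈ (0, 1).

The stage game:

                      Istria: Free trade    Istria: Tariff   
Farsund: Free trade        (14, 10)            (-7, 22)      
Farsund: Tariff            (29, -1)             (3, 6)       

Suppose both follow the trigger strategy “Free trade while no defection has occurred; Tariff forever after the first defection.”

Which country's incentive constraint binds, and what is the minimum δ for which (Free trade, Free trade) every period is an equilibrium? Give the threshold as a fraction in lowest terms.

Farsund: cooperation gives 14 each period; deviation gives 29 once then 3 forever.
  14/(1−δ) ≥ 29 + 3δ/(1−δ) ⇒ δ ≥ 15/26.
Istria: cooperation gives 10 each period; deviation gives 22 once then 6 forever.
  δ ≥ 12/16 = 3/4.
Both must hold, so the binding constraint is Istria's: δ ≥ 3/4.

Istria; δ ≥ 3/4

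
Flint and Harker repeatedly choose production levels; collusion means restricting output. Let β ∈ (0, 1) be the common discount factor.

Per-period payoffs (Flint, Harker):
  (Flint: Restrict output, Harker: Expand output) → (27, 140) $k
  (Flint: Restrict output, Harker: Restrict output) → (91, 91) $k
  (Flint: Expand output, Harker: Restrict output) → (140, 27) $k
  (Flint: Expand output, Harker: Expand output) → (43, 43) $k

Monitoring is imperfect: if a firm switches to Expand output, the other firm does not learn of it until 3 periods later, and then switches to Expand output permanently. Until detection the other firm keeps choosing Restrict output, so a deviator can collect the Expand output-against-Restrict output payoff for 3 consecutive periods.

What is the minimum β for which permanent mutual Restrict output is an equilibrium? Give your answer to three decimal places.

0.796

Deviating for the 3 undetected periods gains 140−91 = 49 per period over cooperation, then loses 91−43 = 48 per period forever once punishment starts.
Gain: 49(1 + β + … + β^2); loss: 48·β^3/(1−β).
No profitable deviation ⇔ 49(1−β^3) ≤ 48·β^3, i.e. β^3 ≥ 49/(49+48) = 49/97.
Hence β ≥ (49/97)^(1/3) ≈ 0.796.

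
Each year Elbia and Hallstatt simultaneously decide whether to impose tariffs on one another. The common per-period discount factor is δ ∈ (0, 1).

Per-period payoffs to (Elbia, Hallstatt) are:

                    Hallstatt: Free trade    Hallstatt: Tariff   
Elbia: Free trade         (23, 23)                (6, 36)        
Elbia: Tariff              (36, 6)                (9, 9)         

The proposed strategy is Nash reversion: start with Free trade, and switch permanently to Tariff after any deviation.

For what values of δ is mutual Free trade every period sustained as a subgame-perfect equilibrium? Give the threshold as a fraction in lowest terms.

13/27

Under grim trigger the critical discount factor is (T−C)/(T−P) with T = 36, C = 23, P = 9.
δ* = (36−23)/(36−9) = 13/27.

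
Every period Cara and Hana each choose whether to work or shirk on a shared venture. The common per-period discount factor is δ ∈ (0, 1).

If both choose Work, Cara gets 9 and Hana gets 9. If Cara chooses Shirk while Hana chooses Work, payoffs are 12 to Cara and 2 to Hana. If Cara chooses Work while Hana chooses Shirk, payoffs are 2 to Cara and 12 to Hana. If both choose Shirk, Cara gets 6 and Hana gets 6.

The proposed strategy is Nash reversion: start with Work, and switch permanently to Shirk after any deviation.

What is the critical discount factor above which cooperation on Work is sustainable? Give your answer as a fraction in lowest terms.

9/(1−δ) ≥ 12 + 6δ/(1−δ)
9 ≥ 12 − 6δ
δ ≥ 3/6 = 1/2.

1/2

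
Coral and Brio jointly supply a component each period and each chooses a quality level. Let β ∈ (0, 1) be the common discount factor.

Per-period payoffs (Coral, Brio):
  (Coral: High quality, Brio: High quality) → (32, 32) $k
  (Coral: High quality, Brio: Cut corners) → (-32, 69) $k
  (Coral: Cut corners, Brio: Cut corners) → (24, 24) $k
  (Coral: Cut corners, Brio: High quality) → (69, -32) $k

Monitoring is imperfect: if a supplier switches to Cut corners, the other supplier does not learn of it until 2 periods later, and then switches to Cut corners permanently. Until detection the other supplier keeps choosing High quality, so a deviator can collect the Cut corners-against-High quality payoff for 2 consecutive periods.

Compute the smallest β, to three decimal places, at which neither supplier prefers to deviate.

0.907

Deviating for the 2 undetected periods gains 69−32 = 37 per period over cooperation, then loses 32−24 = 8 per period forever once punishment starts.
Gain: 37(1 + β + … + β^1); loss: 8·β^2/(1−β).
No profitable deviation ⇔ 37(1−β^2) ≤ 8·β^2, i.e. β^2 ≥ 37/(37+8) = 37/45.
Hence β ≥ (37/45)^(1/2) ≈ 0.907.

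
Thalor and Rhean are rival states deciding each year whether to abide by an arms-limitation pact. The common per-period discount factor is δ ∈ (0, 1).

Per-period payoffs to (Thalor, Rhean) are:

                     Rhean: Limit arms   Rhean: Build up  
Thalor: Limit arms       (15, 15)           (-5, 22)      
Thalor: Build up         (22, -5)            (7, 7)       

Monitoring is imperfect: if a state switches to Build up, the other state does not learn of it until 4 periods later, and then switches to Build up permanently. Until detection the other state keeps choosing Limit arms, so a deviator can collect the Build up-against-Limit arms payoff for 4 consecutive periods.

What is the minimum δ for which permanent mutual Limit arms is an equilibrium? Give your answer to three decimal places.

0.827

The best deviation is to choose Build up for all 4 undetected periods, earning 22 each, then 7 forever once detected.
Deviation value: 22(1−δ^4)/(1−δ) + 7δ^4/(1−δ); cooperation value: 15/(1−δ).
IC: 15 ≥ 22(1−δ^4) + 7δ^4 = 22 − 15δ^4.
So δ^4 ≥ 7/15, giving δ ≥ (7/15)^(1/4) ≈ 0.827.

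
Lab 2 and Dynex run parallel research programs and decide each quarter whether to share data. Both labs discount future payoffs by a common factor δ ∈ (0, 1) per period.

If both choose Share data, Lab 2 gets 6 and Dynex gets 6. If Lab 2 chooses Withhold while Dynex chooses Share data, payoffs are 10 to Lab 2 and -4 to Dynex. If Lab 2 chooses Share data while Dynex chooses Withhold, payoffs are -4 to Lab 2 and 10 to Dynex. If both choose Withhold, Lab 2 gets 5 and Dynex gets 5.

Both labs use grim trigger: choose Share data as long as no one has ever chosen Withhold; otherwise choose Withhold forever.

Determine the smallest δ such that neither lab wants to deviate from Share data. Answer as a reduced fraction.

4/5

Under grim trigger the critical discount factor is (T−C)/(T−P) with T = 10, C = 6, P = 5.
δ* = (10−6)/(10−5) = 4/5.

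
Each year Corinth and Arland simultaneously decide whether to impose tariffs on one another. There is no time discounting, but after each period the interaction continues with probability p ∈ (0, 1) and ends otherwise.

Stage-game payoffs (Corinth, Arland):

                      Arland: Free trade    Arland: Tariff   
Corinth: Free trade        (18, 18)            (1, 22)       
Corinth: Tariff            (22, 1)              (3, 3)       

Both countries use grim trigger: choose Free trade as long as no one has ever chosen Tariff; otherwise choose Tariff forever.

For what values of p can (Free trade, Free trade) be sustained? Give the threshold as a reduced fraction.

Expected cooperation value is 18 + p·18 + p²·18 + … = 18/(1−p); deviation gives 22 + p·3/(1−p).
18 ≥ 22(1−p) + 3p ⇒ 19p ≥ 4 ⇒ p ≥ 4/19.

4/19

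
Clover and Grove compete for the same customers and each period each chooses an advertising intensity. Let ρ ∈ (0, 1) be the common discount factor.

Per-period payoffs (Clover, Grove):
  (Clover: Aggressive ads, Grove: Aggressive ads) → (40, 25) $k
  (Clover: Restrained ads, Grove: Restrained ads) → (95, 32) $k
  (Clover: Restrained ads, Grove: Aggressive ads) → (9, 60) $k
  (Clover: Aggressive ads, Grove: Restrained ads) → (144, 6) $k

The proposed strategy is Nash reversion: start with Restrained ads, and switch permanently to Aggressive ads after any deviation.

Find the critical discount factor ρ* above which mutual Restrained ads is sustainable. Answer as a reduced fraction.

4/5

Clover: cooperation gives 95 each period; deviation gives 144 once then 40 forever.
  95/(1−ρ) ≥ 144 + 40ρ/(1−ρ) ⇒ ρ ≥ 49/104.
Grove: cooperation gives 32 each period; deviation gives 60 once then 25 forever.
  ρ ≥ 28/35 = 4/5.
Both must hold, so the binding constraint is Grove's: ρ ≥ 4/5.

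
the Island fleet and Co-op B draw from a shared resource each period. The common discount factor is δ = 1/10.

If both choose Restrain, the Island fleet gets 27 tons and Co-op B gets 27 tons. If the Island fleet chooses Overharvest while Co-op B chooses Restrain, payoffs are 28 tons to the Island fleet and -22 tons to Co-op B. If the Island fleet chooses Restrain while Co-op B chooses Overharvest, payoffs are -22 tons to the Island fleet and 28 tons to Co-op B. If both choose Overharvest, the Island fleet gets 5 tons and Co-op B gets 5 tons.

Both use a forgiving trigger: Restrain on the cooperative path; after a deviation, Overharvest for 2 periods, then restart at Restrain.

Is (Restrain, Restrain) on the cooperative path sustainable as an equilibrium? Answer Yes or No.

Comparing payoff streams over the 3 periods until play realigns: cooperate → 27(1+δ+…+δ^2); deviate → 28 + 5(δ+…+δ^2).
Cooperation is sustained iff (27−5)(δ+…+δ^2) ≥ 28−27.
δ+…+δ^2 = 1/10·(1−(1/10)^2)/(1−1/10) = 0.1100, and (28−27)/(27−5) = 0.0455.
0.1100 ≥ 0.0455, so cooperation is sustainable.

Yes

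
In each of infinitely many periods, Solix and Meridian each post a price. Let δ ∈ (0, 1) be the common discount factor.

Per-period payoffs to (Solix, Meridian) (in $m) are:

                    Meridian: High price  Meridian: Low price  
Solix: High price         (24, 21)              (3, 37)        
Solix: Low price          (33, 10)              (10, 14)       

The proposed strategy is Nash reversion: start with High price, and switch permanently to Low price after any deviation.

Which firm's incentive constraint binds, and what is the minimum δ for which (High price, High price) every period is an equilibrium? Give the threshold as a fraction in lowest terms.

Solix: cooperation gives 24 each period; deviation gives 33 once then 10 forever.
  24/(1−δ) ≥ 33 + 10δ/(1−δ) ⇒ δ ≥ 9/23.
Meridian: cooperation gives 21 each period; deviation gives 37 once then 14 forever.
  δ ≥ 16/23.
Both must hold, so the binding constraint is Meridian's: δ ≥ 16/23.

Meridian; δ ≥ 16/23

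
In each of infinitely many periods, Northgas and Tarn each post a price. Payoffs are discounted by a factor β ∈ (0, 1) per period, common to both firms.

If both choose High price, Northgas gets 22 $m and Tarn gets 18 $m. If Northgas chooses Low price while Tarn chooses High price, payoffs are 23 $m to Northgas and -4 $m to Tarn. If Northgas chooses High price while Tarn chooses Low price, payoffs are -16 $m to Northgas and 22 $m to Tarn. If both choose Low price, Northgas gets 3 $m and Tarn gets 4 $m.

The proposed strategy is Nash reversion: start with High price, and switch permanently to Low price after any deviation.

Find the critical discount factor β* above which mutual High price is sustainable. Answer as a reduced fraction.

2/9

Northgas: cooperation gives 22 each period; deviation gives 23 once then 3 forever.
  22/(1−β) ≥ 23 + 3β/(1−β) ⇒ β ≥ 1/20.
Tarn: cooperation gives 18 each period; deviation gives 22 once then 4 forever.
  β ≥ 4/18 = 2/9.
Both must hold, so the binding constraint is Tarn's: β ≥ 2/9.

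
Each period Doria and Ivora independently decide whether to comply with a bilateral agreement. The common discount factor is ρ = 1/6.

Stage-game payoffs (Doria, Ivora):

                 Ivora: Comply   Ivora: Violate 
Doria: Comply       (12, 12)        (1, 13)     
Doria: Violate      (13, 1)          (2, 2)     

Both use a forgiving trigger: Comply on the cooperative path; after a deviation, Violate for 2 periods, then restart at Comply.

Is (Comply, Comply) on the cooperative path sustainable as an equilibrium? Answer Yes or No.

Yes

Comparing payoff streams over the 3 periods until play realigns: cooperate → 12(1+ρ+…+ρ^2); deviate → 13 + 2(ρ+…+ρ^2).
Cooperation is sustained iff (12−2)(ρ+…+ρ^2) ≥ 13−12.
ρ+…+ρ^2 = 1/6·(1−(1/6)^2)/(1−1/6) = 0.1944, and (13−12)/(12−2) = 0.1000.
0.1944 ≥ 0.1000, so cooperation is sustainable.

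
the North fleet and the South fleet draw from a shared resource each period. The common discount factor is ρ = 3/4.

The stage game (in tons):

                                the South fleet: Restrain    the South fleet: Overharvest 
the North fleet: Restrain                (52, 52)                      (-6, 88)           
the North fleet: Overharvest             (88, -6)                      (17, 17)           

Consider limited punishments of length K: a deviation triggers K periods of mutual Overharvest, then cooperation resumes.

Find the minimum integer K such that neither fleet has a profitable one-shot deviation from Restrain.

2

IC: ρ(1−ρ^K)/(1−ρ) ≥ (88−52)/(52−17) = 36/35.
With ρ = 3/4: need 1 − ρ^K ≥ 36/35·(1−3/4)/(3/4), i.e. ρ^K ≤ 0.6571.
Since (3/4)^1 = 0.7500 and (3/4)^2 = 0.5625, the smallest such K is 2.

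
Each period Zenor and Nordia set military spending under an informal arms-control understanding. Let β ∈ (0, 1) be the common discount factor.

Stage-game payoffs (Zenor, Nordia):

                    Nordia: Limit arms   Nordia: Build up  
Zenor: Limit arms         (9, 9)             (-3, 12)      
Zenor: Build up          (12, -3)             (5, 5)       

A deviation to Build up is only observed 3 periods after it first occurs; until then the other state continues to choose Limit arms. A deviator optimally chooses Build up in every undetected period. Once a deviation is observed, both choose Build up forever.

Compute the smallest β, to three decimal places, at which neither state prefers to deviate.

Deviating for the 3 undetected periods gains 12−9 = 3 per period over cooperation, then loses 9−5 = 4 per period forever once punishment starts.
Gain: 3(1 + β + … + β^2); loss: 4·β^3/(1−β).
No profitable deviation ⇔ 3(1−β^3) ≤ 4·β^3, i.e. β^3 ≥ 3/(3+4) = 3/7.
Hence β ≥ (3/7)^(1/3) ≈ 0.754.

0.754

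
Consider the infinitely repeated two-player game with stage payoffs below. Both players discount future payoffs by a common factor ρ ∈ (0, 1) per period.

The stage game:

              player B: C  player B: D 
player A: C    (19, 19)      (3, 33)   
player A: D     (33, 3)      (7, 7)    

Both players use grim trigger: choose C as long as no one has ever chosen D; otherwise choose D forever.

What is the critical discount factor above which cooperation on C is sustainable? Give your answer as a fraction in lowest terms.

Cooperation forever yields 19 each period: 19/(1−ρ).
Deviating yields 33 once, then 7 forever: 33 + 7ρ/(1−ρ).
No profitable deviation requires 19/(1−ρ) ≥ 33 + 7ρ/(1−ρ).
Multiplying by (1−ρ): 19 ≥ 33(1−ρ) + 7ρ = 33 − 26ρ.
So 26ρ ≥ 14, i.e. ρ ≥ 14/26 = 7/13.

7/13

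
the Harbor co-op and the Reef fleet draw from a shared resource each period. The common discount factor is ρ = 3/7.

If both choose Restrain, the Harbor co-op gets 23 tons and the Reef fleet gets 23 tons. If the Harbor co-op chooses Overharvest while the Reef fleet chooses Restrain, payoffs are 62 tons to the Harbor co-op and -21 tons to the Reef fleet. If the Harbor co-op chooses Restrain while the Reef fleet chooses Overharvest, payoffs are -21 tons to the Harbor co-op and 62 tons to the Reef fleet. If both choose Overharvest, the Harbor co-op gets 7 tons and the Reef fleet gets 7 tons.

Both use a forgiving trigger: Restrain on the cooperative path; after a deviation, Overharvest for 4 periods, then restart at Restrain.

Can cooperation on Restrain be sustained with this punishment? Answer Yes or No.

Comparing payoff streams over the 5 periods until play realigns: cooperate → 23(1+ρ+…+ρ^4); deviate → 62 + 7(ρ+…+ρ^4).
Cooperation is sustained iff (23−7)(ρ+…+ρ^4) ≥ 62−23.
ρ+…+ρ^4 = 3/7·(1−(3/7)^4)/(1−3/7) = 0.7247, and (62−23)/(23−7) = 2.4375.
0.7247 < 2.4375, so cooperation is not sustainable.

No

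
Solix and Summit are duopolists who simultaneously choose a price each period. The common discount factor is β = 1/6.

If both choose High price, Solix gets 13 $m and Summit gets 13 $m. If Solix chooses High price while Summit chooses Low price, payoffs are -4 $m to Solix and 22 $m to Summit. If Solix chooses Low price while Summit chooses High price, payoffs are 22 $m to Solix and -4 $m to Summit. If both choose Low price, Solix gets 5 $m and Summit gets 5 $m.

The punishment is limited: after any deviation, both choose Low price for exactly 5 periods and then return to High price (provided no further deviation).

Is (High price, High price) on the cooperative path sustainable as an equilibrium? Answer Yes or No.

A one-shot deviation gives 22 now, then 5 for 5 periods, then back to 13.
Gain from deviating: (22−13) today; loss: (13−5) in each of the next 5 periods.
No-deviation condition: (13−5)(β+…+β^5) ≥ 22−13, i.e. β+…+β^5 ≥ 9/8.
At β = 1/6: β+…+β^5 = 0.2000 < 1.1250.
So cooperation is not sustainable.

No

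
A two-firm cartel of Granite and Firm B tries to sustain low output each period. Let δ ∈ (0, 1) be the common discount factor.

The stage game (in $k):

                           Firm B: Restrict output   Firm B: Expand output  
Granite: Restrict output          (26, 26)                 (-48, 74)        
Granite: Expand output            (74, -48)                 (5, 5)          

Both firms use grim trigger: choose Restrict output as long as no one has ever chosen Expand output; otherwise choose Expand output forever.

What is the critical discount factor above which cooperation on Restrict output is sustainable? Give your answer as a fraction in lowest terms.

16/23

One-period gain from deviating is 74 − 26 = 48. The loss is 26 − 5 = 21 in every subsequent period, with present value 21·δ/(1−δ).
Deviation is unprofitable when 21·δ/(1−δ) ≥ 48, i.e. δ/(1−δ) ≥ 16/7.
Equivalently δ ≥ 48/(48+21) = 16/23.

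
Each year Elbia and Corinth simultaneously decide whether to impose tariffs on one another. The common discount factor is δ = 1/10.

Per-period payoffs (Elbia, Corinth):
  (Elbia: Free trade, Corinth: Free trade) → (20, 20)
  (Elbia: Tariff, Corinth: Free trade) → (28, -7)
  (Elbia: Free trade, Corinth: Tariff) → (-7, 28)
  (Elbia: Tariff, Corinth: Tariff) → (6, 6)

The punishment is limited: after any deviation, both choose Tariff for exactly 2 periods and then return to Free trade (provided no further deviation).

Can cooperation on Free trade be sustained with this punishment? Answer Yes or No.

IC: δ+…+δ^2 ≥ (28−20)/(20−6) = 4/7.
At δ = 1/10: partial sum = 0.1100 < 0.5714. Cooperation not sustainable.

No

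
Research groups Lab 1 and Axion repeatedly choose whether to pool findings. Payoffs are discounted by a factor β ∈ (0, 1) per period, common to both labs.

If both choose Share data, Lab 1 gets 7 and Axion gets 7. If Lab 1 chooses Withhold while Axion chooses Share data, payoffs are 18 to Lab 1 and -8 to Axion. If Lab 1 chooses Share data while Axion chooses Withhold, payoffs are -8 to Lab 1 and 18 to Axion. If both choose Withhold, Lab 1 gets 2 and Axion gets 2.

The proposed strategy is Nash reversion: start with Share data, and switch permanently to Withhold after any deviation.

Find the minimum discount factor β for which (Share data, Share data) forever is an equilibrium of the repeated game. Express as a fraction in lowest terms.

11/16

7/(1−β) ≥ 18 + 2β/(1−β)
7 ≥ 18 − 16β
β ≥ 11/16.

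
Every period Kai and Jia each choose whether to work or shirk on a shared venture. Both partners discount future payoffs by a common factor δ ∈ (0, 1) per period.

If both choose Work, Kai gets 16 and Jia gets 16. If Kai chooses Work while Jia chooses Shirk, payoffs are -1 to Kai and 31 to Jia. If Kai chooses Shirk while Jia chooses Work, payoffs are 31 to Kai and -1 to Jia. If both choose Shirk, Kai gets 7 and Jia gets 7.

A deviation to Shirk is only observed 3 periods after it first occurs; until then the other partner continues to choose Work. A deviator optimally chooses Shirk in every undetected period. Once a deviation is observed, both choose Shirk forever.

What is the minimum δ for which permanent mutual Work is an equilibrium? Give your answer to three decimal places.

The best deviation is to choose Shirk for all 3 undetected periods, earning 31 each, then 7 forever once detected.
Deviation value: 31(1−δ^3)/(1−δ) + 7δ^3/(1−δ); cooperation value: 16/(1−δ).
IC: 16 ≥ 31(1−δ^3) + 7δ^3 = 31 − 24δ^3.
So δ^3 ≥ 15/24 = 5/8, giving δ ≥ (5/8)^(1/3) ≈ 0.855.

0.855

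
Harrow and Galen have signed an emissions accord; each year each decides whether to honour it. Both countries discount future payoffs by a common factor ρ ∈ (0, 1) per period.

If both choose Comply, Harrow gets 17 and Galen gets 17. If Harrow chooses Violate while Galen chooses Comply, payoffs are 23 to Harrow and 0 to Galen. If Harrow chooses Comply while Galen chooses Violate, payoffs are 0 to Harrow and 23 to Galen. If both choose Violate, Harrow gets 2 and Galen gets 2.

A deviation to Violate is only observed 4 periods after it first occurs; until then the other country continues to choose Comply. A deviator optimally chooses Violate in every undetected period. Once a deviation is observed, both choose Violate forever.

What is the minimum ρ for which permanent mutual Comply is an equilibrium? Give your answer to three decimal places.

A deviator earns 23 for 4 periods, then 2 forever; cooperating earns 17 forever. Multiplying the IC by (1−ρ):
17 ≥ 23(1−ρ^4) + 2ρ^4, so 21·ρ^4 ≥ 6 and ρ^4 ≥ 2/7.
ρ ≥ (2/7)^(1/4) ≈ 0.731.

0.731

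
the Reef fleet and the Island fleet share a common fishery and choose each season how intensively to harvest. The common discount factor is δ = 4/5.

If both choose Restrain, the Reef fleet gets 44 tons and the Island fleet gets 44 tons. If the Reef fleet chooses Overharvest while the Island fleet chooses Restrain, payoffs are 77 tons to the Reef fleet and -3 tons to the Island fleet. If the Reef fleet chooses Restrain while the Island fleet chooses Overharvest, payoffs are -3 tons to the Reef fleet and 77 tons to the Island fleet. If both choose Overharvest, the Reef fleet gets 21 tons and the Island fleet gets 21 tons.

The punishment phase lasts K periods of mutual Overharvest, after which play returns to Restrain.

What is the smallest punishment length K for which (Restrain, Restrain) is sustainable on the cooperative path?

No profitable deviation requires (44−21)(δ+…+δ^K) ≥ 77−44, i.e. δ+…+δ^K ≥ 33/23 ≈ 1.4348.
With δ = 4/5, the partial sums are K=1: 0.8000, K=2: 1.4400.
K = 2 is the first length at which the sum reaches 1.4348.

2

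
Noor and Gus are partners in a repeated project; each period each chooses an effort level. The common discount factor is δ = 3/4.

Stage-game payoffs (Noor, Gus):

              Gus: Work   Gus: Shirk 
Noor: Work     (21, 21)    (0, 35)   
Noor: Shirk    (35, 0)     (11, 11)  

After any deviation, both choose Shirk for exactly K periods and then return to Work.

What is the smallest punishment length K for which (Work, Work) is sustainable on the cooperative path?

IC: δ(1−δ^K)/(1−δ) ≥ (35−21)/(21−11) = 7/5.
With δ = 3/4: need 1 − δ^K ≥ 7/5·(1−3/4)/(3/4), i.e. δ^K ≤ 0.5333.
Since (3/4)^2 = 0.5625 and (3/4)^3 = 0.4219, the smallest such K is 3.

3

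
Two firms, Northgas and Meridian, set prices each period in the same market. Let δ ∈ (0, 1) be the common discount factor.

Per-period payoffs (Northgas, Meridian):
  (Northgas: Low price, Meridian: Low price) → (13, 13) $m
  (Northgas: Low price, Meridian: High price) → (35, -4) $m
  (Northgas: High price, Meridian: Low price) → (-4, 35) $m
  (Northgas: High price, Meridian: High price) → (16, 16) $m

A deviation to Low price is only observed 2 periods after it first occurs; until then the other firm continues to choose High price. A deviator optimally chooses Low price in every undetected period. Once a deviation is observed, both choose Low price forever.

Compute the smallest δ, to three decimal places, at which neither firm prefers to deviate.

The best deviation is to choose Low price for all 2 undetected periods, earning 35 each, then 13 forever once detected.
Deviation value: 35(1−δ^2)/(1−δ) + 13δ^2/(1−δ); cooperation value: 16/(1−δ).
IC: 16 ≥ 35(1−δ^2) + 13δ^2 = 35 − 22δ^2.
So δ^2 ≥ 19/22, giving δ ≥ (19/22)^(1/2) ≈ 0.929.

0.929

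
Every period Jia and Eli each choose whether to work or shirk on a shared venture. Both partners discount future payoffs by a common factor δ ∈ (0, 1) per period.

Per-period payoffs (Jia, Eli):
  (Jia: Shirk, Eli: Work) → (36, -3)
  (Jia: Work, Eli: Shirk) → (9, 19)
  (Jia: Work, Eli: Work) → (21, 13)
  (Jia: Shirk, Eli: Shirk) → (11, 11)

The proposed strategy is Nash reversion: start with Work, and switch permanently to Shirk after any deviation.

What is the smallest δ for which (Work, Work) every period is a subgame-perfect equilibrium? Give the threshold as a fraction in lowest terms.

3/4

Jia: cooperation gives 21 each period; deviation gives 36 once then 11 forever.
  21/(1−δ) ≥ 36 + 11δ/(1−δ) ⇒ δ ≥ 15/25 = 3/5.
Eli: cooperation gives 13 each period; deviation gives 19 once then 11 forever.
  δ ≥ 6/8 = 3/4.
Both must hold, so the binding constraint is Eli's: δ ≥ 3/4.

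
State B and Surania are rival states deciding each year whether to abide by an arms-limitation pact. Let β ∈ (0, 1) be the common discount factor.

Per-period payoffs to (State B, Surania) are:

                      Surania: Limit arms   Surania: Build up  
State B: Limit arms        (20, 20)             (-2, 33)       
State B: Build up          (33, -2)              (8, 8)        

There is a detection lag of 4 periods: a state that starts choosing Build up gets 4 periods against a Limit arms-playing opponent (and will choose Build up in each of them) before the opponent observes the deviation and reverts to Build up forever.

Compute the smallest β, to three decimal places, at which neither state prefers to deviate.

0.849

Deviating for the 4 undetected periods gains 33−20 = 13 per period over cooperation, then loses 20−8 = 12 per period forever once punishment starts.
Gain: 13(1 + β + … + β^3); loss: 12·β^4/(1−β).
No profitable deviation ⇔ 13(1−β^4) ≤ 12·β^4, i.e. β^4 ≥ 13/(13+12) = 13/25.
Hence β ≥ (13/25)^(1/4) ≈ 0.849.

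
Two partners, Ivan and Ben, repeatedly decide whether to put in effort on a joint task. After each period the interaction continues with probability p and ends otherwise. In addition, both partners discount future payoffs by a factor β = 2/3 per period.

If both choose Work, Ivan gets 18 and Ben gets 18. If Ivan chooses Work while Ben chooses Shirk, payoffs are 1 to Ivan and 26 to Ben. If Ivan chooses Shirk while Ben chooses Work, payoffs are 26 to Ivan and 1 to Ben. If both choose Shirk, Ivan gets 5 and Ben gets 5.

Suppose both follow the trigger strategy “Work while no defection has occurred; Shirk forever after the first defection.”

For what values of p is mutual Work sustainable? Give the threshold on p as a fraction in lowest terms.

4/7

Expected continuation weight on next period's payoff is β·p = 2/3·p, which plays the role of the discount factor.
Cooperation requires 2/3·p ≥ (26−18)/(26−5) = 8/21, hence p ≥ 4/7.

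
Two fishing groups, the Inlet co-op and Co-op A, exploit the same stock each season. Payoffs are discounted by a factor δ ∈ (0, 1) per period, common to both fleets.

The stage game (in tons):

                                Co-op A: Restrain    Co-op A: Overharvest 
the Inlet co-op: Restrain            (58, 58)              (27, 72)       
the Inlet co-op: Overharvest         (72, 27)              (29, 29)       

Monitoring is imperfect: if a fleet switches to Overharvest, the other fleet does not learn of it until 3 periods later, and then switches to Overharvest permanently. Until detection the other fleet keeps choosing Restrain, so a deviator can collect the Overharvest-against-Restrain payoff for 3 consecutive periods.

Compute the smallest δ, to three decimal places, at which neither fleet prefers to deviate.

A deviator earns 72 for 3 periods, then 29 forever; cooperating earns 58 forever. Multiplying the IC by (1−δ):
58 ≥ 72(1−δ^3) + 29δ^3, so 43·δ^3 ≥ 14 and δ^3 ≥ 14/43.
δ ≥ (14/43)^(1/3) ≈ 0.688.

0.688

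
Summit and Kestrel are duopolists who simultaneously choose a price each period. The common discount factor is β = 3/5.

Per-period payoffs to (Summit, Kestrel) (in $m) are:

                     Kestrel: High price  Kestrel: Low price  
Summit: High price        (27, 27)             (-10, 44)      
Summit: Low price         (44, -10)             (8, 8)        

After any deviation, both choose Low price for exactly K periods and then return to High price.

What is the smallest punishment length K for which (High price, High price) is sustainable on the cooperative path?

2

IC: β(1−β^K)/(1−β) ≥ (44−27)/(27−8) = 17/19.
With β = 3/5: need 1 − β^K ≥ 17/19·(1−3/5)/(3/5), i.e. β^K ≤ 0.4035.
Since (3/5)^1 = 0.6000 and (3/5)^2 = 0.3600, the smallest such K is 2.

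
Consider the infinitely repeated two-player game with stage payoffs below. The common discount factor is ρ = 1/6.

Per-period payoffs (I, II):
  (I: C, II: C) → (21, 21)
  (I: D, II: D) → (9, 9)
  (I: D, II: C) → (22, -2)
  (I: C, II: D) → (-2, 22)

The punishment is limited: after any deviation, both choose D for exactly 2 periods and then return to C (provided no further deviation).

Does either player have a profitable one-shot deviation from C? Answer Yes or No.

No

A one-shot deviation gives 22 now, then 9 for 2 periods, then back to 21.
Gain from deviating: (22−21) today; loss: (21−9) in each of the next 2 periods.
No-deviation condition: (21−9)(ρ+…+ρ^2) ≥ 22−21, i.e. ρ+…+ρ^2 ≥ 1/12.
At ρ = 1/6: ρ+…+ρ^2 = 0.1944 ≥ 0.0833.
So cooperation is sustainable.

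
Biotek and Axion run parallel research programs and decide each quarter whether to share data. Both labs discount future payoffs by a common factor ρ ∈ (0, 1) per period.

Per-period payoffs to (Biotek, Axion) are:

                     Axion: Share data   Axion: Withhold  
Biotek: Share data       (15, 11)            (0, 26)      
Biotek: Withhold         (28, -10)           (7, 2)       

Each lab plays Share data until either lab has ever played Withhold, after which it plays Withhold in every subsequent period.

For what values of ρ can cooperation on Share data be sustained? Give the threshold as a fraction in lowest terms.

Biotek: cooperation gives 15 each period; deviation gives 28 once then 7 forever.
  15/(1−ρ) ≥ 28 + 7ρ/(1−ρ) ⇒ ρ ≥ 13/21.
Axion: cooperation gives 11 each period; deviation gives 26 once then 2 forever.
  ρ ≥ 15/24 = 5/8.
Both must hold, so the binding constraint is Axion's: ρ ≥ 5/8.

5/8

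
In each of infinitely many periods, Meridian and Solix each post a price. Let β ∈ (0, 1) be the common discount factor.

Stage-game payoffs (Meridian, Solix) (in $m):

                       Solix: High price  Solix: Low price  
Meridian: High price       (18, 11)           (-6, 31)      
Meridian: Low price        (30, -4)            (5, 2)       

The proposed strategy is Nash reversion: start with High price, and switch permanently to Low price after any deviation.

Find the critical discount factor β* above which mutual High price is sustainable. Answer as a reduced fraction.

Meridian: cooperation gives 18 each period; deviation gives 30 once then 5 forever.
  18/(1−β) ≥ 30 + 5β/(1−β) ⇒ β ≥ 12/25.
Solix: cooperation gives 11 each period; deviation gives 31 once then 2 forever.
  β ≥ 20/29.
Both must hold, so the binding constraint is Solix's: β ≥ 20/29.

20/29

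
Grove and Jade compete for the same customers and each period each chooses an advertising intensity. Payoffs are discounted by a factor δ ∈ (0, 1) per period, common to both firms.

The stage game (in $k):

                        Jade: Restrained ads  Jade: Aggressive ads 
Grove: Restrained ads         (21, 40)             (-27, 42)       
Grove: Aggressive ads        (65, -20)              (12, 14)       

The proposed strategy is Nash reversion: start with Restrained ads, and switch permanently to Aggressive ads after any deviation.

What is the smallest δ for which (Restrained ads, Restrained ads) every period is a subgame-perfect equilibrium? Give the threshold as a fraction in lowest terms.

44/53

For Grove: deviation gain 65−21 = 44, per-period punishment loss 21−12 = 9. IC gives δ ≥ 44/53.
For Jade: gain 2, loss 26 per period, so δ ≥ 2/28 = 1/14.
The tighter constraint is Grove's, so cooperation needs δ ≥ 44/53.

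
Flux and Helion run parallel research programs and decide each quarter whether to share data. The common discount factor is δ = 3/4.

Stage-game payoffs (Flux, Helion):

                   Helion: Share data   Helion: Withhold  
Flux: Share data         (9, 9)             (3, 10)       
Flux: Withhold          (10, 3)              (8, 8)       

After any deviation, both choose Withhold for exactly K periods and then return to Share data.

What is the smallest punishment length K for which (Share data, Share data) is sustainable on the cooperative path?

2

Need Σ_{k=1}^{K} δ^k ≥ (10−9)/(9−8) = 1.0000 at δ = 3/4.
At K = 1 the sum is 0.7500 < 1.0000; at K = 2 it is 1.3125 ≥ 1.0000.
So the minimum punishment length is K = 2.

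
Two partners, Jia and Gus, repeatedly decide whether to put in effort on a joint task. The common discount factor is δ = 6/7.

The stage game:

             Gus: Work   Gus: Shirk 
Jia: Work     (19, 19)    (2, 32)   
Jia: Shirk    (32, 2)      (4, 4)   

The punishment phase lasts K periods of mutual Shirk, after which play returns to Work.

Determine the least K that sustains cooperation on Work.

IC: δ(1−δ^K)/(1−δ) ≥ (32−19)/(19−4) = 13/15.
With δ = 6/7: need 1 − δ^K ≥ 13/15·(1−6/7)/(6/7), i.e. δ^K ≤ 0.8556.
Since (6/7)^1 = 0.8571 and (6/7)^2 = 0.7347, the smallest such K is 2.

2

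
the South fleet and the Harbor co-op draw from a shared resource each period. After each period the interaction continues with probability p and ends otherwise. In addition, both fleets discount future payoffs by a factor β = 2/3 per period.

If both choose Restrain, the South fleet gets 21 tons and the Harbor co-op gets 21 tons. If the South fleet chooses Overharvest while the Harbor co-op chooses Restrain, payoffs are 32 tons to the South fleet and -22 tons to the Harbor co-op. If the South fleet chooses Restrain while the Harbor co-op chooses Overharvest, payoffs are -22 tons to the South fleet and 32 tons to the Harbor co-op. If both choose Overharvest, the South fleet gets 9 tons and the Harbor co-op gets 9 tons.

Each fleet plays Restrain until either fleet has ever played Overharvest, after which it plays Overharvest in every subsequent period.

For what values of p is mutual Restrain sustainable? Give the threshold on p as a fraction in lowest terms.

33/46

With continuation probability p and discount β, the effective per-period discount factor is βp.
Grim-trigger IC: βp ≥ (32−21)/(32−9) = 11/23.
So p ≥ (11/23)/(2/3) = 33/46.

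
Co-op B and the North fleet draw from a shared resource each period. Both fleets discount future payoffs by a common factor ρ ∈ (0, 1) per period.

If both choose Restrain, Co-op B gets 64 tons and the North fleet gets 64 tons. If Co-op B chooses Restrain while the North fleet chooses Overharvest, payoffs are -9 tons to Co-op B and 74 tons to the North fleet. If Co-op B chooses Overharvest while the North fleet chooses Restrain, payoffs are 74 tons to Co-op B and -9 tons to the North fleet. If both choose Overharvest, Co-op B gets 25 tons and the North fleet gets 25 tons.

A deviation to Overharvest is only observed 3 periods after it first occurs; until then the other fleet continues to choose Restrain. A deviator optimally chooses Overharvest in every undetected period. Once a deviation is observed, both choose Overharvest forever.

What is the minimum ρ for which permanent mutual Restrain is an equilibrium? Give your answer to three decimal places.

0.589

A deviator earns 74 for 3 periods, then 25 forever; cooperating earns 64 forever. Multiplying the IC by (1−ρ):
64 ≥ 74(1−ρ^3) + 25ρ^3, so 49·ρ^3 ≥ 10 and ρ^3 ≥ 10/49.
ρ ≥ (10/49)^(1/3) ≈ 0.589.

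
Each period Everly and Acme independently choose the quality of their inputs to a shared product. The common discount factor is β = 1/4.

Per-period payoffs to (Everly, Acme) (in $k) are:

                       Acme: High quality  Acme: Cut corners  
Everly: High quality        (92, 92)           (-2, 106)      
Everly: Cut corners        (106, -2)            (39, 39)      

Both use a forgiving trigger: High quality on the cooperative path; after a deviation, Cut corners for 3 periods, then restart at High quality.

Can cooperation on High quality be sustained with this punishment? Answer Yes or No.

Yes

IC: β+…+β^3 ≥ (106−92)/(92−39) = 14/53.
At β = 1/4: partial sum = 0.3281 ≥ 0.2642. Cooperation sustainable.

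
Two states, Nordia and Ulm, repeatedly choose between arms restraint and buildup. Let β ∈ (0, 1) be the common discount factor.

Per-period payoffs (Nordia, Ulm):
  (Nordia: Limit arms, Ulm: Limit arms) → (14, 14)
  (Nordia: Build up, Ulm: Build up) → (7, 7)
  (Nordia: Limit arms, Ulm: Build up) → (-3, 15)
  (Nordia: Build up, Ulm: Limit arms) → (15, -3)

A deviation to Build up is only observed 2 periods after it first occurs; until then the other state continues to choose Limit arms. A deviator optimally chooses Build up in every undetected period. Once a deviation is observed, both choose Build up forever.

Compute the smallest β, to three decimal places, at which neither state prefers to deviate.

The best deviation is to choose Build up for all 2 undetected periods, earning 15 each, then 7 forever once detected.
Deviation value: 15(1−β^2)/(1−β) + 7β^2/(1−β); cooperation value: 14/(1−β).
IC: 14 ≥ 15(1−β^2) + 7β^2 = 15 − 8β^2.
So β^2 ≥ 1/8, giving β ≥ (1/8)^(1/2) ≈ 0.354.

0.354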